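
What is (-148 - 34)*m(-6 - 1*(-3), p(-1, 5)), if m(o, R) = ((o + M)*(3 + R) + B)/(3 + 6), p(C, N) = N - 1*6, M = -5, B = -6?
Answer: 4004/9 ≈ 444.89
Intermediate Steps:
p(C, N) = -6 + N (p(C, N) = N - 6 = -6 + N)
m(o, R) = -⅔ + (-5 + o)*(3 + R)/9 (m(o, R) = ((o - 5)*(3 + R) - 6)/(3 + 6) = ((-5 + o)*(3 + R) - 6)/9 = (-6 + (-5 + o)*(3 + R))*(⅑) = -⅔ + (-5 + o)*(3 + R)/9)
(-148 - 34)*m(-6 - 1*(-3), p(-1, 5)) = (-148 - 34)*(-7/3 - 5*(-6 + 5)/9 + (-6 - 1*(-3))/3 + (-6 + 5)*(-6 - 1*(-3))/9) = -182*(-7/3 - 5/9*(-1) + (-6 + 3)/3 + (⅑)*(-1)*(-6 + 3)) = -182*(-7/3 + 5/9 + (⅓)*(-3) + (⅑)*(-1)*(-3)) = -182*(-7/3 + 5/9 - 1 + ⅓) = -182*(-22/9) = 4004/9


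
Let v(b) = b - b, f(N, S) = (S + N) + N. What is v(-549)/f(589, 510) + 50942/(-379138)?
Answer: -25471/189569 ≈ -0.13436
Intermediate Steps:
f(N, S) = S + 2*N (f(N, S) = (N + S) + N = S + 2*N)
v(b) = 0
v(-549)/f(589, 510) + 50942/(-379138) = 0/(510 + 2*589) + 50942/(-379138) = 0/(510 + 1178) + 50942*(-1/379138) = 0/1688 - 25471/189569 = 0*(1/1688) - 25471/189569 = 0 - 25471/189569 = -25471/189569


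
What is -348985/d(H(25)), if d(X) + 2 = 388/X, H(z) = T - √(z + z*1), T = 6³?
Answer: 117209105/62 + 24179675*√2/62 ≈ 2.4420e+6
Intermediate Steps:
T = 216
H(z) = 216 - √2*√z (H(z) = 216 - √(z + z*1) = 216 - √(z + z) = 216 - √(2*z) = 216 - √2*√z)
d(X) = -2 + 388/X
-348985/d(H(25)) = -348985/(-2 + 388/(216 - √2*√25)) = -348985/(-2 + 388/(216 - 1*√2*5)) = -348985/(-2 + 388/(216 - 5*√2))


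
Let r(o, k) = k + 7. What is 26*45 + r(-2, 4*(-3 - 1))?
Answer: 1161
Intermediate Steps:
r(o, k) = 7 + k
26*45 + r(-2, 4*(-3 - 1)) = 26*45 + (7 + 4*(-3 - 1)) = 1170 + (7 + 4*(-4)) = 1170 + (7 - 16) = 1170 - 9 = 1161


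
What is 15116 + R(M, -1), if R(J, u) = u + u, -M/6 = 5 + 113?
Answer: 15114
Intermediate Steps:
M = -708 (M = -6*(5 + 113) = -6*118 = -708)
R(J, u) = 2*u
15116 + R(M, -1) = 15116 + 2*(-1) = 15116 - 2 = 15114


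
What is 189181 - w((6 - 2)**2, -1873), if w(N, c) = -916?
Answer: 190097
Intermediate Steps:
189181 - w((6 - 2)**2, -1873) = 189181 - 1*(-916) = 189181 + 916 = 190097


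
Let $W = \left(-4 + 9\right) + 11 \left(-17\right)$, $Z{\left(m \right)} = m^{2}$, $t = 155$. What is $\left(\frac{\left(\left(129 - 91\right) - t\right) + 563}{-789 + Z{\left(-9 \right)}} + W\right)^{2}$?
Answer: $\frac{4179751801}{125316} \approx 33354.0$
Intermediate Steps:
$W = -182$ ($W = 5 - 187 = -182$)
$\left(\frac{\left(\left(129 - 91\right) - t\right) + 563}{-789 + Z{\left(-9 \right)}} + W\right)^{2} = \left(\frac{\left(\left(129 - 91\right) - 155\right) + 563}{-789 + \left(-9\right)^{2}} - 182\right)^{2} = \left(\frac{\left(\left(129 - 91\right) - 155\right) + 563}{-789 + 81} - 182\right)^{2} = \left(\frac{\left(38 - 155\right) + 563}{-708} - 182\right)^{2} = \left(\left(-117 + 563\right) \left(- \frac{1}{708}\right) - 182\right)^{2} = \left(446 \left(- \frac{1}{708}\right) - 182\right)^{2} = \left(- \frac{223}{354} - 182\right)^{2} = \left(- \frac{64651}{354}\right)^{2} = \frac{4179751801}{125316}$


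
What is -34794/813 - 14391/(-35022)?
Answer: -10315005/243358 ≈ -42.386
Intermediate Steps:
-34794/813 - 14391/(-35022) = -34794*1/813 - 14391*(-1/35022) = -11598/271 + 369/898 = -10315005/243358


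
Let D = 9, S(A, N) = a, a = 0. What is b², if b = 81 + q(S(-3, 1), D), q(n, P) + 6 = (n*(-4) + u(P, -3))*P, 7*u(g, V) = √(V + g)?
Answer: 276111/49 + 1350*√6/7 ≈ 6107.3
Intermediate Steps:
S(A, N) = 0
u(g, V) = √(V + g)/7
q(n, P) = -6 + P*(-4*n + √(-3 + P)/7) (q(n, P) = -6 + (n*(-4) + √(-3 + P)/7)*P = -6 + (-4*n + √(-3 + P)/7)*P = -6 + P*(-4*n + √(-3 + P)/7))
b = 75 + 9*√6/7 (b = 81 + (-6 - 4*9*0 + (⅐)*9*√(-3 + 9)) = 81 + (-6 + 0 + (⅐)*9*√6) = 81 + (-6 + 0 + 9*√6/7) = 81 + (-6 + 9*√6/7) = 75 + 9*√6/7 ≈ 78.149)
b² = (75 + 9*√6/7)²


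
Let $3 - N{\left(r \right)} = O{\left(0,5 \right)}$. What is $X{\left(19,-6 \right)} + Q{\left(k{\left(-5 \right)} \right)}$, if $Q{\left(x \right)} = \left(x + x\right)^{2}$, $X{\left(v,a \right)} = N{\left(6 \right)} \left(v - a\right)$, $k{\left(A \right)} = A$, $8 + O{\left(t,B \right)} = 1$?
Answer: $350$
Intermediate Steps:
$O{\left(t,B \right)} = -7$ ($O{\left(t,B \right)} = -8 + 1 = -7$)
$N{\left(r \right)} = 10$ ($N{\left(r \right)} = 3 - -7 = 3 + 7 = 10$)
$X{\left(v,a \right)} = - 10 a + 10 v$ ($X{\left(v,a \right)} = 10 \left(v - a\right) = - 10 a + 10 v$)
$Q{\left(x \right)} = 4 x^{2}$ ($Q{\left(x \right)} = \left(2 x\right)^{2} = 4 x^{2}$)
$X{\left(19,-6 \right)} + Q{\left(k{\left(-5 \right)} \right)} = \left(\left(-10\right) \left(-6\right) + 10 \cdot 19\right) + 4 \left(-5\right)^{2} = \left(60 + 190\right) + 4 \cdot 25 = 250 + 100 = 350$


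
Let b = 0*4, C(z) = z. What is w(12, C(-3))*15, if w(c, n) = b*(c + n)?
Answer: 0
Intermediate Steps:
b = 0
w(c, n) = 0 (w(c, n) = 0*(c + n) = 0)
w(12, C(-3))*15 = 0*15 = 0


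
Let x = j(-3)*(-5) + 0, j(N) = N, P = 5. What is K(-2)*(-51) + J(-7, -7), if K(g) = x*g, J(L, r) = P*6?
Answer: 1560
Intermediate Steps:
J(L, r) = 30 (J(L, r) = 5*6 = 30)
x = 15 (x = -3*(-5) + 0 = 15 + 0 = 15)
K(g) = 15*g
K(-2)*(-51) + J(-7, -7) = (15*(-2))*(-51) + 30 = -30*(-51) + 30 = 1530 + 30 = 1560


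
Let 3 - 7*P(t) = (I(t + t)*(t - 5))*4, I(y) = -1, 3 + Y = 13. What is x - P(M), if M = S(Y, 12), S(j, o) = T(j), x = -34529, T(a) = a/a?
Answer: -241690/7 ≈ -34527.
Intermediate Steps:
Y = 10 (Y = -3 + 13 = 10)
T(a) = 1
S(j, o) = 1
M = 1
P(t) = -17/7 + 4*t/7 (P(t) = 3/7 - (-(t - 5))*4/7 = 3/7 - (-(-5 + t))*4/7 = 3/7 - (5 - t)*4/7 = 3/7 - (20 - 4*t)/7 = 3/7 + (-20/7 + 4*t/7) = -17/7 + 4*t/7)
x - P(M) = -34529 - (-17/7 + (4/7)*1) = -34529 - (-17/7 + 4/7) = -34529 - 1*(-13/7) = -34529 + 13/7 = -241690/7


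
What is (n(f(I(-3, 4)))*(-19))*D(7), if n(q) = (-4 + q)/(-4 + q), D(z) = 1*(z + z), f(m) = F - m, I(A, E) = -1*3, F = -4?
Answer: -266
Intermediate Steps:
I(A, E) = -3
f(m) = -4 - m
D(z) = 2*z (D(z) = 1*(2*z) = 2*z)
n(q) = 1
(n(f(I(-3, 4)))*(-19))*D(7) = (1*(-19))*(2*7) = -19*14 = -266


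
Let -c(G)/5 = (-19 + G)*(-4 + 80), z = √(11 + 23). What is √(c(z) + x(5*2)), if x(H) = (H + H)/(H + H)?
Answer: √(7221 - 380*√34) ≈ 70.748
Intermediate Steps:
z = √34 ≈ 5.8309
x(H) = 1 (x(H) = (2*H)/((2*H)) = (2*H)*(1/(2*H)) = 1)
c(G) = 7220 - 380*G (c(G) = -5*(-19 + G)*(-4 + 80) = -5*(-19 + G)*76 = -5*(-1444 + 76*G) = 7220 - 380*G)
√(c(z) + x(5*2)) = √((7220 - 380*√34) + 1) = √(7221 - 380*√34)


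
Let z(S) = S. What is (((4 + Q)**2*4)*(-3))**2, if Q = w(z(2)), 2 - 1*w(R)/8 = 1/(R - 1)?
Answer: 2985984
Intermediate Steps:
w(R) = 16 - 8/(-1 + R) (w(R) = 16 - 8/(R - 1) = 16 - 8/(-1 + R))
Q = 8 (Q = 8*(-3 + 2*2)/(-1 + 2) = 8*(-3 + 4)/1 = 8*1*1 = 8)
(((4 + Q)**2*4)*(-3))**2 = (((4 + 8)**2*4)*(-3))**2 = ((12**2*4)*(-3))**2 = ((144*4)*(-3))**2 = (576*(-3))**2 = (-1728)**2 = 2985984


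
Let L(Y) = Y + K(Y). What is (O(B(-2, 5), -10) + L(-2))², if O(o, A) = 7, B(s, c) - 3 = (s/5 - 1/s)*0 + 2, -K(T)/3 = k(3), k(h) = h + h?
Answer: 169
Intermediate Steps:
k(h) = 2*h
K(T) = -18 (K(T) = -6*3 = -3*6 = -18)
B(s, c) = 5 (B(s, c) = 3 + ((s/5 - 1/s)*0 + 2) = 3 + ((-1/s + s/5)*0 + 2) = 3 + (0 + 2) = 3 + 2 = 5)
L(Y) = -18 + Y (L(Y) = Y - 18 = -18 + Y)
(O(B(-2, 5), -10) + L(-2))² = (7 + (-18 - 2))² = (7 - 20)² = (-13)² = 169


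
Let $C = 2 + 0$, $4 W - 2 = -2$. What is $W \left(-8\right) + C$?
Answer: $2$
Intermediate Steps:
$W = 0$ ($W = \frac{1}{2} + \frac{1}{4} \left(-2\right) = \frac{1}{2} - \frac{1}{2} = 0$)
$C = 2$
$W \left(-8\right) + C = 0 \left(-8\right) + 2 = 0 + 2 = 2$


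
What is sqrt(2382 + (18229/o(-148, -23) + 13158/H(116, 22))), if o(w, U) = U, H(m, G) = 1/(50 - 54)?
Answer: I*sqrt(27001517)/23 ≈ 225.93*I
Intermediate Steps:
H(m, G) = -1/4 (H(m, G) = 1/(-4) = -1/4)
sqrt(2382 + (18229/o(-148, -23) + 13158/H(116, 22))) = sqrt(2382 + (18229/(-23) + 13158/(-1/4))) = sqrt(2382 + (18229*(-1/23) + 13158*(-4))) = sqrt(2382 + (-18229/23 - 52632)) = sqrt(2382 - 1228765/23) = sqrt(-1173979/23) = I*sqrt(27001517)/23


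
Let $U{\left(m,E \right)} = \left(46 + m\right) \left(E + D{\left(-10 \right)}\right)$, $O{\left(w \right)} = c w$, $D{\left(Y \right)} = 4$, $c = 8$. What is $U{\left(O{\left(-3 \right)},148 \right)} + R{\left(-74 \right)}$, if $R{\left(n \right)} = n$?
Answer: $3270$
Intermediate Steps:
$O{\left(w \right)} = 8 w$
$U{\left(m,E \right)} = \left(4 + E\right) \left(46 + m\right)$ ($U{\left(m,E \right)} = \left(46 + m\right) \left(E + 4\right) = \left(46 + m\right) \left(4 + E\right) = \left(4 + E\right) \left(46 + m\right)$)
$U{\left(O{\left(-3 \right)},148 \right)} + R{\left(-74 \right)} = \left(184 + 4 \cdot 8 \left(-3\right) + 46 \cdot 148 + 148 \cdot 8 \left(-3\right)\right) - 74 = \left(184 + 4 \left(-24\right) + 6808 + 148 \left(-24\right)\right) - 74 = \left(184 - 96 + 6808 - 3552\right) - 74 = 3344 - 74 = 3270$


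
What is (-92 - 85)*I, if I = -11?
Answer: 1947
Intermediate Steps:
(-92 - 85)*I = (-92 - 85)*(-11) = -177*(-11) = 1947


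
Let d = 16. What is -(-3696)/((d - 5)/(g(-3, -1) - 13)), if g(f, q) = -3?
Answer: -5376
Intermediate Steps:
-(-3696)/((d - 5)/(g(-3, -1) - 13)) = -(-3696)/((16 - 5)/(-3 - 13)) = -(-3696)/(11/(-16)) = -(-3696)/(11*(-1/16)) = -(-3696)/(-11/16) = -(-3696)*(-16)/11 = -168*32 = -5376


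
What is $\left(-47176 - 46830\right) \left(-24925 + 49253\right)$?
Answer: $-2286977968$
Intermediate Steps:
$\left(-47176 - 46830\right) \left(-24925 + 49253\right) = \left(-94006\right) 24328 = -2286977968$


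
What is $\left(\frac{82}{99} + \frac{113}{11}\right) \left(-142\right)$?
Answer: $- \frac{156058}{99} \approx -1576.3$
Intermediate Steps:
$\left(\frac{82}{99} + \frac{113}{11}\right) \left(-142\right) = \frac{1099}{99} \left(-142\right) = - \frac{156058}{99}$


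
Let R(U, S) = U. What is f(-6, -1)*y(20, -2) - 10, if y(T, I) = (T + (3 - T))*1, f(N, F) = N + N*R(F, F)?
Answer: -10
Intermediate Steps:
f(N, F) = N + F*N (f(N, F) = N + N*F = N + F*N)
y(T, I) = 3 (y(T, I) = 3*1 = 3)
f(-6, -1)*y(20, -2) - 10 = -6*(1 - 1)*3 - 10 = -6*0*3 - 10 = 0*3 - 10 = 0 - 10 = -10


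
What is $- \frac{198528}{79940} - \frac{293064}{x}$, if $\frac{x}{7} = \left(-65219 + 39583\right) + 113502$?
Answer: $- \frac{2598831516}{878001005} \approx -2.9599$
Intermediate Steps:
$x = 615062$ ($x = 7 \left(\left(-65219 + 39583\right) + 113502\right) = 7 \left(-25636 + 113502\right) = 7 \cdot 87866 = 615062$)
$- \frac{198528}{79940} - \frac{293064}{x} = - \frac{198528}{79940} - \frac{293064}{615062} = \left(-198528\right) \frac{1}{79940} - \frac{146532}{307531} = - \frac{49632}{19985} - \frac{146532}{307531} = - \frac{2598831516}{878001005}$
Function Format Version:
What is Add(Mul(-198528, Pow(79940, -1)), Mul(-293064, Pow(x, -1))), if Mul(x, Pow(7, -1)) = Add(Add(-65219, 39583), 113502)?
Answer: Rational(-2598831516, 878001005) ≈ -2.9599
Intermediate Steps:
x = 615062 (x = Mul(7, Add(Add(-65219, 39583), 113502)) = Mul(7, Add(-25636, 113502)) = Mul(7, 87866) = 615062)
Add(Mul(-198528, Pow(79940, -1)), Mul(-293064, Pow(x, -1))) = Add(Mul(-198528, Pow(79940, -1)), Mul(-293064, Pow(615062, -1))) = Add(Mul(-198528, Rational(1, 79940)), Mul(-293064, Rational(1, 615062))) = Add(Rational(-49632, 19985), Rational(-146532, 307531)) = Rational(-2598831516, 878001005)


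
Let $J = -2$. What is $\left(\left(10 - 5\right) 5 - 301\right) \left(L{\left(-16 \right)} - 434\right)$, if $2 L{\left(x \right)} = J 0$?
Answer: $119784$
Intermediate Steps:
$L{\left(x \right)} = 0$ ($L{\left(x \right)} = \frac{\left(-2\right) 0}{2} = \frac{1}{2} \cdot 0 = 0$)
$\left(\left(10 - 5\right) 5 - 301\right) \left(L{\left(-16 \right)} - 434\right) = \left(\left(10 - 5\right) 5 - 301\right) \left(0 - 434\right) = \left(5 \cdot 5 - 301\right) \left(-434\right) = \left(25 - 301\right) \left(-434\right) = \left(-276\right) \left(-434\right) = 119784$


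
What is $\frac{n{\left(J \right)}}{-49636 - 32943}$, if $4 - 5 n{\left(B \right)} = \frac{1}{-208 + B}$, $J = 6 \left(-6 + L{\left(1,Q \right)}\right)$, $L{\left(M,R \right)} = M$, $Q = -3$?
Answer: $- \frac{953}{98269010} \approx -9.6979 \cdot 10^{-6}$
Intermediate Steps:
$J = -30$ ($J = 6 \left(-6 + 1\right) = 6 \left(-5\right) = -30$)
$n{\left(B \right)} = \frac{4}{5} - \frac{1}{5 \left(-208 + B\right)}$
$\frac{n{\left(J \right)}}{-49636 - 32943} = \frac{\frac{1}{5} \frac{1}{-208 - 30} \left(-833 + 4 \left(-30\right)\right)}{-49636 - 32943} = \frac{\frac{1}{5} \frac{1}{-238} \left(-833 - 120\right)}{-82579} = \frac{1}{5} \left(- \frac{1}{238}\right) \left(-953\right) \left(- \frac{1}{82579}\right) = \frac{953}{1190} \left(- \frac{1}{82579}\right) = - \frac{953}{98269010}$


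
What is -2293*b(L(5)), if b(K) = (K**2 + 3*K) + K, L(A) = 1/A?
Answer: -48153/25 ≈ -1926.1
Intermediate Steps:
b(K) = K**2 + 4*K
-2293*b(L(5)) = -2293*(4 + 1/5)/5 = -2293*21/(5*5) = -2293*21/25 = -48153/25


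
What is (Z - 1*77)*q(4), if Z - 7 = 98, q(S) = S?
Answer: 112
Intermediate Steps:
Z = 105 (Z = 7 + 98 = 105)
(Z - 1*77)*q(4) = (105 - 1*77)*4 = (105 - 77)*4 = 28*4 = 112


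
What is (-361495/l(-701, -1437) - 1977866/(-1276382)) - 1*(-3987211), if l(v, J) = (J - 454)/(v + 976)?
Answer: 4875287868841369/1206819181 ≈ 4.0398e+6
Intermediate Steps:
l(v, J) = (-454 + J)/(976 + v)
(-361495/l(-701, -1437) - 1977866/(-1276382)) - 1*(-3987211) = (-361495*(976 - 701)/(-454 - 1437) - 1977866/(-1276382)) - 1*(-3987211) = (-361495/(-1891/275) - 1977866*(-1/1276382)) + 3987211 = (-361495/((1/275)*(-1891)) + 988933/638191) + 3987211 = (-361495/(-1891/275) + 988933/638191) + 3987211 = (-361495*(-275/1891) + 988933/638191) + 3987211 = (99411125/1891 + 988933/638191) + 3987211 = 63445155347178/1206819181 + 3987211 = 4875287868841369/1206819181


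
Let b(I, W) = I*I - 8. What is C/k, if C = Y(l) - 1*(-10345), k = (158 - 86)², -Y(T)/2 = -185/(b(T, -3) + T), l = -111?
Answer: 31557515/15813792 ≈ 1.9956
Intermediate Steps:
b(I, W) = -8 + I² (b(I, W) = I² - 8 = -8 + I²)
Y(T) = 370/(-8 + T + T²) (Y(T) = -(-370)/((-8 + T²) + T) = -(-370)/(-8 + T + T²) = 370/(-8 + T + T²))
k = 5184 (k = 72² = 5184)
C = 63115030/6101 (C = 370/(-8 - 111 + (-111)²) - 1*(-10345) = 370/(-8 - 111 + 12321) + 10345 = 370/12202 + 10345 = 370*(1/12202) + 10345 = 185/6101 + 10345 = 63115030/6101 ≈ 10345.)
C/k = (63115030/6101)/5184 = (63115030/6101)*(1/5184) = 31557515/15813792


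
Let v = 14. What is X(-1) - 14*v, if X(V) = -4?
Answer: -200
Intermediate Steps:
X(-1) - 14*v = -4 - 14*14 = -4 - 196 = -200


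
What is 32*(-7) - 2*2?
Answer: -228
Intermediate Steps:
32*(-7) - 2*2 = -224 - 4 = -228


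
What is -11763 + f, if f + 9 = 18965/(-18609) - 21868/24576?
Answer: -149572725075/12703744 ≈ -11774.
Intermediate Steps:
f = -138584403/12703744 (f = -9 + (18965/(-18609) - 21868/24576) = -9 + (18965*(-1/18609) - 21868*1/24576) = -9 + (-18965/18609 - 5467/6144) = -9 - 24250707/12703744 = -138584403/12703744 ≈ -10.909)
-11763 + f = -11763 - 138584403/12703744 = -149572725075/12703744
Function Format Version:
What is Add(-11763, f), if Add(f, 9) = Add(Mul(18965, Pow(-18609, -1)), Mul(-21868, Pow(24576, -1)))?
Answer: Rational(-149572725075, 12703744) ≈ -11774.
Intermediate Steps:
f = Rational(-138584403, 12703744) (f = Add(-9, Add(Mul(18965, Pow(-18609, -1)), Mul(-21868, Pow(24576, -1)))) = Add(-9, Add(Mul(18965, Rational(-1, 18609)), Mul(-21868, Rational(1, 24576)))) = Add(-9, Add(Rational(-18965, 18609), Rational(-5467, 6144))) = Add(-9, Rational(-24250707, 12703744)) = Rational(-138584403, 12703744) ≈ -10.909)
Add(-11763, f) = Add(-11763, Rational(-138584403, 12703744)) = Rational(-149572725075, 12703744)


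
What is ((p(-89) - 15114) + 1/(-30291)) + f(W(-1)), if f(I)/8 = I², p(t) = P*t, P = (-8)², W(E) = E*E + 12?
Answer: -589402279/30291 ≈ -19458.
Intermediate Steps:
W(E) = 12 + E² (W(E) = E² + 12 = 12 + E²)
P = 64
p(t) = 64*t
f(I) = 8*I²
((p(-89) - 15114) + 1/(-30291)) + f(W(-1)) = ((64*(-89) - 15114) + 1/(-30291)) + 8*(12 + (-1)²)² = ((-5696 - 15114) - 1/30291) + 8*(12 + 1)² = (-20810 - 1/30291) + 8*13² = -630355711/30291 + 8*169 = -630355711/30291 + 1352 = -589402279/30291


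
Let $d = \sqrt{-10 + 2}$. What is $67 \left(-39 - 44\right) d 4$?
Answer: $- 44488 i \sqrt{2} \approx - 62916.0 i$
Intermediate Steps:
$d = 2 i \sqrt{2}$ ($d = \sqrt{-8} = 2 i \sqrt{2} \approx 2.8284 i$)
$67 \left(-39 - 44\right) d 4 = 67 \left(-39 - 44\right) 2 i \sqrt{2} \cdot 4 = 67 \left(-39 - 44\right) 8 i \sqrt{2} = 67 \left(-83\right) 8 i \sqrt{2} = - 5561 \cdot 8 i \sqrt{2} = - 44488 i \sqrt{2}$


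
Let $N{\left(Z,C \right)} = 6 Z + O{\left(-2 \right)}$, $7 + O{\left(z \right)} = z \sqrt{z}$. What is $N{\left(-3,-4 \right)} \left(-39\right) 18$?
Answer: $17550 + 1404 i \sqrt{2} \approx 17550.0 + 1985.6 i$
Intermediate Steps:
$O{\left(z \right)} = -7 + z^{\frac{3}{2}}$ ($O{\left(z \right)} = -7 + z \sqrt{z} = -7 + z^{\frac{3}{2}}$)
$N{\left(Z,C \right)} = -7 + 6 Z - 2 i \sqrt{2}$ ($N{\left(Z,C \right)} = 6 Z - \left(7 - \left(-2\right)^{\frac{3}{2}}\right) = 6 Z - \left(7 + 2 i \sqrt{2}\right) = -7 + 6 Z - 2 i \sqrt{2}$)
$N{\left(-3,-4 \right)} \left(-39\right) 18 = \left(-7 + 6 \left(-3\right) - 2 i \sqrt{2}\right) \left(-39\right) 18 = \left(-7 - 18 - 2 i \sqrt{2}\right) \left(-39\right) 18 = \left(-25 - 2 i \sqrt{2}\right) \left(-39\right) 18 = \left(975 + 78 i \sqrt{2}\right) 18 = 17550 + 1404 i \sqrt{2}$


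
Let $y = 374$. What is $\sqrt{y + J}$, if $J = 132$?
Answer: $\sqrt{506} \approx 22.494$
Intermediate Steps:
$\sqrt{y + J} = \sqrt{374 + 132} = \sqrt{506}$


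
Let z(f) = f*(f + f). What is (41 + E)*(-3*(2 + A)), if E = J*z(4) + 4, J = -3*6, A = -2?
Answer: 0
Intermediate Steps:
z(f) = 2*f² (z(f) = f*(2*f) = 2*f²)
J = -18
E = -572 (E = -36*4² + 4 = -36*16 + 4 = -18*32 + 4 = -576 + 4 = -572)
(41 + E)*(-3*(2 + A)) = (41 - 572)*(-3*(2 - 2)) = -(-1593)*0 = -531*0 = 0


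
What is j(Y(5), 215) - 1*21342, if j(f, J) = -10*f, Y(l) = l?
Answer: -21392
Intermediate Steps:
j(Y(5), 215) - 1*21342 = -10*5 - 1*21342 = -50 - 21342 = -21392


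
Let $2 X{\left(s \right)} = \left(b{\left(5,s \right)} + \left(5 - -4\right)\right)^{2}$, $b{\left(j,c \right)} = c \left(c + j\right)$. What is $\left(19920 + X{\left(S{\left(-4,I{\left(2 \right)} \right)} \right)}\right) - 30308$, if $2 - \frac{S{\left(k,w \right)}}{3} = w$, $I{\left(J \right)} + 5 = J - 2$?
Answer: $\frac{287249}{2} \approx 1.4362 \cdot 10^{5}$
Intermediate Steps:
$I{\left(J \right)} = -7 + J$ ($I{\left(J \right)} = -5 + \left(J - 2\right) = -5 + \left(-2 + J\right) = -7 + J$)
$S{\left(k,w \right)} = 6 - 3 w$
$X{\left(s \right)} = \frac{\left(9 + s \left(5 + s\right)\right)^{2}}{2}$ ($X{\left(s \right)} = \frac{\left(s \left(s + 5\right) + \left(5 - -4\right)\right)^{2}}{2} = \frac{\left(s \left(5 + s\right) + \left(5 + 4\right)\right)^{2}}{2} = \frac{\left(s \left(5 + s\right) + 9\right)^{2}}{2} = \frac{\left(9 + s \left(5 + s\right)\right)^{2}}{2}$)
$\left(19920 + X{\left(S{\left(-4,I{\left(2 \right)} \right)} \right)}\right) - 30308 = \left(19920 + \frac{\left(9 + \left(6 - 3 \left(-7 + 2\right)\right) \left(5 - \left(-6 + 3 \left(-7 + 2\right)\right)\right)\right)^{2}}{2}\right) - 30308 = \left(19920 + \frac{\left(9 + \left(6 - -15\right) \left(5 + \left(6 - -15\right)\right)\right)^{2}}{2}\right) - 30308 = \left(19920 + \frac{\left(9 + \left(6 + 15\right) \left(5 + \left(6 + 15\right)\right)\right)^{2}}{2}\right) - 30308 = \left(19920 + \frac{\left(9 + 21 \left(5 + 21\right)\right)^{2}}{2}\right) - 30308 = \left(19920 + \frac{\left(9 + 21 \cdot 26\right)^{2}}{2}\right) - 30308 = \left(19920 + \frac{\left(9 + 546\right)^{2}}{2}\right) - 30308 = \left(19920 + \frac{555^{2}}{2}\right) - 30308 = \left(19920 + \frac{1}{2} \cdot 308025\right) - 30308 = \left(19920 + \frac{308025}{2}\right) - 30308 = \frac{347865}{2} - 30308 = \frac{287249}{2}$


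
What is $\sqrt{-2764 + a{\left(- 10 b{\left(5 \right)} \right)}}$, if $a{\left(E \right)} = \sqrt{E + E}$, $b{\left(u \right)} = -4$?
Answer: $2 \sqrt{-691 + \sqrt{5}} \approx 52.489 i$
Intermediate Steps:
$a{\left(E \right)} = \sqrt{2} \sqrt{E}$ ($a{\left(E \right)} = \sqrt{2 E} = \sqrt{2} \sqrt{E}$)
$\sqrt{-2764 + a{\left(- 10 b{\left(5 \right)} \right)}} = \sqrt{-2764 + \sqrt{2} \sqrt{\left(-10\right) \left(-4\right)}} = \sqrt{-2764 + \sqrt{2} \sqrt{40}} = \sqrt{-2764 + \sqrt{2} \cdot 2 \sqrt{10}} = \sqrt{-2764 + 4 \sqrt{5}}$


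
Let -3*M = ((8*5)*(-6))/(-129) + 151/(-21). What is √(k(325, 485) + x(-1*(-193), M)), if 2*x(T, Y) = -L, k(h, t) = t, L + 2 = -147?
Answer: √2238/2 ≈ 23.654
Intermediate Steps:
L = -149 (L = -2 - 147 = -149)
M = 4813/2709 (M = -(((8*5)*(-6))/(-129) + 151/(-21))/3 = -((40*(-6))*(-1/129) + 151*(-1/21))/3 = -(-240*(-1/129) - 151/21)/3 = -(80/43 - 151/21)/3 = -⅓*(-4813/903) = 4813/2709 ≈ 1.7767)
x(T, Y) = 149/2 (x(T, Y) = (-1*(-149))/2 = (½)*149 = 149/2)
√(k(325, 485) + x(-1*(-193), M)) = √(485 + 149/2) = √(1119/2) = √2238/2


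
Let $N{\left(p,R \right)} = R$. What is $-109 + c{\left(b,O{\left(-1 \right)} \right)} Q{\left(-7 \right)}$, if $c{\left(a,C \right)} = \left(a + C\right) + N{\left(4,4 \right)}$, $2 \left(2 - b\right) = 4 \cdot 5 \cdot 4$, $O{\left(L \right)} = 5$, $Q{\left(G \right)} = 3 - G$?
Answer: $-399$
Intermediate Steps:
$b = -38$ ($b = 2 - \frac{4 \cdot 5 \cdot 4}{2} = 2 - \frac{20 \cdot 4}{2} = 2 - 40 = -38$)
$c{\left(a,C \right)} = 4 + C + a$ ($c{\left(a,C \right)} = \left(a + C\right) + 4 = \left(C + a\right) + 4 = 4 + C + a$)
$-109 + c{\left(b,O{\left(-1 \right)} \right)} Q{\left(-7 \right)} = -109 + \left(4 + 5 - 38\right) \left(3 - -7\right) = -109 - 29 \left(3 + 7\right) = -109 - 290 = -399$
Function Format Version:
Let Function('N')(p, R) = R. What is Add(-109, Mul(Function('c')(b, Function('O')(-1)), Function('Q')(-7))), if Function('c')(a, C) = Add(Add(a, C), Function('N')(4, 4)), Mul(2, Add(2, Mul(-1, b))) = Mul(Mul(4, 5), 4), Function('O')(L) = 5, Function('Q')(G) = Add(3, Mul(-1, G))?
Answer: -399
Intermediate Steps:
b = -38 (b = Add(2, Mul(Rational(-1, 2), Mul(Mul(4, 5), 4))) = Add(2, Mul(Rational(-1, 2), Mul(20, 4))) = Add(2, Mul(Rational(-1, 2), 80)) = Add(2, -40) = -38)
Function('c')(a, C) = Add(4, C, a) (Function('c')(a, C) = Add(Add(a, C), 4) = Add(Add(C, a), 4) = Add(4, C, a))
Add(-109, Mul(Function('c')(b, Function('O')(-1)), Function('Q')(-7))) = Add(-109, Mul(Add(4, 5, -38), Add(3, Mul(-1, -7)))) = Add(-109, Mul(-29, Add(3, 7))) = Add(-109, Mul(-29, 10)) = Add(-109, -290) = -399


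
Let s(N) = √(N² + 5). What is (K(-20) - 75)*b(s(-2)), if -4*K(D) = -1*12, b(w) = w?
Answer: -216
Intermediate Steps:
s(N) = √(5 + N²)
K(D) = 3 (K(D) = -(-1)*12/4 = -¼*(-12) = 3)
(K(-20) - 75)*b(s(-2)) = (3 - 75)*√(5 + (-2)²) = -72*√(5 + 4) = -72*√9 = -72*3 = -216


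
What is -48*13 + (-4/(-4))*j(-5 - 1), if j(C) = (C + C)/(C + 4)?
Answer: -618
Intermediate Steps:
j(C) = 2*C/(4 + C) (j(C) = (2*C)/(4 + C) = 2*C/(4 + C))
-48*13 + (-4/(-4))*j(-5 - 1) = -48*13 + (-4/(-4))*(2*(-5 - 1)/(4 + (-5 - 1))) = -624 + (-4*(-¼))*(2*(-6)/(4 - 6)) = -624 + 1*(2*(-6)/(-2)) = -624 + 1*(2*(-6)*(-½)) = -624 + 1*6 = -624 + 6 = -618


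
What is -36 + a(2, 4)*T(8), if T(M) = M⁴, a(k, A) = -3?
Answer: -12324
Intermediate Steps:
-36 + a(2, 4)*T(8) = -36 - 3*8⁴ = -36 - 3*4096 = -36 - 12288 = -12324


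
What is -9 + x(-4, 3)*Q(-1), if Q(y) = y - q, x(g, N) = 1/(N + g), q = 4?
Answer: -4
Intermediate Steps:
Q(y) = -4 + y (Q(y) = y - 1*4 = y - 4 = -4 + y)
-9 + x(-4, 3)*Q(-1) = -9 + (-4 - 1)/(3 - 4) = -9 - 5/(-1) = -9 - 1*(-5) = -9 + 5 = -4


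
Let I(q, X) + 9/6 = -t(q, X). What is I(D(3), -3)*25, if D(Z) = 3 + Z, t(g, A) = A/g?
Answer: -25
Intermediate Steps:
I(q, X) = -3/2 - X/q
I(D(3), -3)*25 = (-3/2 - 1*(-3)/(3 + 3))*25 = (-3/2 - 1*(-3)/6)*25 = (-3/2 - 1*(-3)*1/6)*25 = (-3/2 + 1/2)*25 = -1*25 = -25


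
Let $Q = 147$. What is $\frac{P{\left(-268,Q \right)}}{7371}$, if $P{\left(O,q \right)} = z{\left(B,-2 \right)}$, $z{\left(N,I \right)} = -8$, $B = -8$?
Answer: $- \frac{8}{7371} \approx -0.0010853$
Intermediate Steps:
$P{\left(O,q \right)} = -8$
$\frac{P{\left(-268,Q \right)}}{7371} = - \frac{8}{7371}$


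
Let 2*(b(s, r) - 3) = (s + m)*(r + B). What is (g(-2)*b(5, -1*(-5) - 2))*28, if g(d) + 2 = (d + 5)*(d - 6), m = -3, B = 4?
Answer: -7280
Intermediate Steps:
g(d) = -2 + (-6 + d)*(5 + d) (g(d) = -2 + (d + 5)*(d - 6) = -2 + (5 + d)*(-6 + d) = -2 + (-6 + d)*(5 + d))
b(s, r) = 3 + (-3 + s)*(4 + r)/2 (b(s, r) = 3 + ((s - 3)*(r + 4))/2 = 3 + ((-3 + s)*(4 + r))/2 = 3 + (-3 + s)*(4 + r)/2)
(g(-2)*b(5, -1*(-5) - 2))*28 = ((-32 + (-2)² - 1*(-2))*(-3 + 2*5 - 3*(-1*(-5) - 2)/2 + (½)*(-1*(-5) - 2)*5))*28 = ((-32 + 4 + 2)*(-3 + 10 - 3*(5 - 2)/2 + (½)*(5 - 2)*5))*28 = -26*(-3 + 10 - 3/2*3 + (½)*3*5)*28 = -26*(-3 + 10 - 9/2 + 15/2)*28 = -26*10*28 = -260*28 = -7280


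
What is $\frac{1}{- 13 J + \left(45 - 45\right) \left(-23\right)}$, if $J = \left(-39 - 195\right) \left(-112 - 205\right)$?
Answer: $- \frac{1}{964314} \approx -1.037 \cdot 10^{-6}$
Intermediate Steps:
$J = 74178$ ($J = \left(-234\right) \left(-317\right) = 74178$)
$\frac{1}{- 13 J + \left(45 - 45\right) \left(-23\right)} = \frac{1}{\left(-13\right) 74178 + \left(45 - 45\right) \left(-23\right)} = \frac{1}{-964314 + 0 \left(-23\right)} = \frac{1}{-964314 + 0} = \frac{1}{-964314} = - \frac{1}{964314}$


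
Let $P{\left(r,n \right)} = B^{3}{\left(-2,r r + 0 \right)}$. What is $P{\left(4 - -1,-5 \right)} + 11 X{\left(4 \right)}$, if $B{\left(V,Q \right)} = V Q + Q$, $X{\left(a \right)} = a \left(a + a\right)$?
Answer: $-15273$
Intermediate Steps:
$X{\left(a \right)} = 2 a^{2}$ ($X{\left(a \right)} = a 2 a = 2 a^{2}$)
$B{\left(V,Q \right)} = Q + Q V$ ($B{\left(V,Q \right)} = Q V + Q = Q + Q V$)
$P{\left(r,n \right)} = - r^{6}$ ($P{\left(r,n \right)} = \left(\left(r r + 0\right) \left(1 - 2\right)\right)^{3} = \left(\left(r^{2} + 0\right) \left(-1\right)\right)^{3} = \left(r^{2} \left(-1\right)\right)^{3} = \left(- r^{2}\right)^{3} = - r^{6}$)
$P{\left(4 - -1,-5 \right)} + 11 X{\left(4 \right)} = - \left(4 - -1\right)^{6} + 11 \cdot 2 \cdot 4^{2} = - \left(4 + 1\right)^{6} + 11 \cdot 2 \cdot 16 = - 5^{6} + 11 \cdot 32 = \left(-1\right) 15625 + 352 = -15625 + 352 = -15273$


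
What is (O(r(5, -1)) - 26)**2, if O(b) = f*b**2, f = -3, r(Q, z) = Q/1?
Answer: 10201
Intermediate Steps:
r(Q, z) = Q (r(Q, z) = Q*1 = Q)
O(b) = -3*b**2
(O(r(5, -1)) - 26)**2 = (-3*5**2 - 26)**2 = (-3*25 - 26)**2 = (-75 - 26)**2 = (-101)**2 = 10201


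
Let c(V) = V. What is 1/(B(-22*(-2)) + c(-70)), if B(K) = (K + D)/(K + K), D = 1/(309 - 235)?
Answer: -6512/452583 ≈ -0.014389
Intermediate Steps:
D = 1/74 ≈ 0.013514
B(K) = (1/74 + K)/(2*K) (B(K) = (K + 1/74)/(K + K) = (1/74 + K)/((2*K)) = (1/74 + K)*(1/(2*K)) = (1/74 + K)/(2*K))
1/(B(-22*(-2)) + c(-70)) = 1/((1 + 74*(-22*(-2)))/(148*((-22*(-2)))) - 70) = 1/((1/148)*(1 + 74*44)/44 - 70) = 1/((1/148)*(1/44)*(1 + 3256) - 70) = 1/((1/148)*(1/44)*3257 - 70) = 1/(3257/6512 - 70) = 1/(-452583/6512) = -6512/452583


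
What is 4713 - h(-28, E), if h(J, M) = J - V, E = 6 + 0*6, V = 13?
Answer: 4754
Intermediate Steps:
E = 6 (E = 6 + 0 = 6)
h(J, M) = -13 + J (h(J, M) = J - 1*13 = J - 13 = -13 + J)
4713 - h(-28, E) = 4713 - (-13 - 28) = 4713 - 1*(-41) = 4713 + 41 = 4754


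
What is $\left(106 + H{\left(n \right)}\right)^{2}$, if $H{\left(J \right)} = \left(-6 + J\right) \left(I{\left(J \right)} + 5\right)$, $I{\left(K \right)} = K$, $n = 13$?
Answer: $53824$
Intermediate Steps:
$H{\left(J \right)} = \left(-6 + J\right) \left(5 + J\right)$ ($H{\left(J \right)} = \left(-6 + J\right) \left(J + 5\right) = \left(-6 + J\right) \left(5 + J\right)$)
$\left(106 + H{\left(n \right)}\right)^{2} = \left(106 - \left(43 - 169\right)\right)^{2} = \left(106 - -126\right)^{2} = \left(106 + 126\right)^{2} = 232^{2} = 53824$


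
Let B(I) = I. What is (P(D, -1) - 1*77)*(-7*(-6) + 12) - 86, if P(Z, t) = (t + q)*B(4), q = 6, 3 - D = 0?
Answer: -3164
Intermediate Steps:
D = 3 (D = 3 - 1*0 = 3 + 0 = 3)
P(Z, t) = 24 + 4*t (P(Z, t) = (t + 6)*4 = (6 + t)*4 = 24 + 4*t)
(P(D, -1) - 1*77)*(-7*(-6) + 12) - 86 = ((24 + 4*(-1)) - 1*77)*(-7*(-6) + 12) - 86 = ((24 - 4) - 77)*(42 + 12) - 86 = (20 - 77)*54 - 86 = -57*54 - 86 = -3078 - 86 = -3164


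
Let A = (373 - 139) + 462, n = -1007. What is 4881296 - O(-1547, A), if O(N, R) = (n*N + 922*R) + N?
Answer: 2683302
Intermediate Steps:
A = 696 (A = 234 + 462 = 696)
O(N, R) = -1006*N + 922*R (O(N, R) = (-1007*N + 922*R) + N = -1006*N + 922*R)
4881296 - O(-1547, A) = 4881296 - (-1006*(-1547) + 922*696) = 4881296 - (1556282 + 641712) = 4881296 - 1*2197994 = 4881296 - 2197994 = 2683302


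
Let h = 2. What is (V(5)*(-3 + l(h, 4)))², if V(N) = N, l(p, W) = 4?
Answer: 25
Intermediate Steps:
(V(5)*(-3 + l(h, 4)))² = (5*(-3 + 4))² = (5*1)² = 5² = 25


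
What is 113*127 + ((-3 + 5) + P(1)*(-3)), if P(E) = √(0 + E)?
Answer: 14350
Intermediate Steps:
P(E) = √E
113*127 + ((-3 + 5) + P(1)*(-3)) = 113*127 + ((-3 + 5) + √1*(-3)) = 14351 + (2 + 1*(-3)) = 14351 + (2 - 3) = 14351 - 1 = 14350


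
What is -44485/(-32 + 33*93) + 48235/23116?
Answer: -881825565/70203292 ≈ -12.561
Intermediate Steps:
-44485/(-32 + 33*93) + 48235/23116 = -44485/(-32 + 3069) + 48235*(1/23116) = -44485/3037 + 48235/23116 = -881825565/70203292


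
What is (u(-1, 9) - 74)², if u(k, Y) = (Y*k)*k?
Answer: 4225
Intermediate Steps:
u(k, Y) = Y*k²
(u(-1, 9) - 74)² = (9*(-1)² - 74)² = (9*1 - 74)² = (9 - 74)² = (-65)² = 4225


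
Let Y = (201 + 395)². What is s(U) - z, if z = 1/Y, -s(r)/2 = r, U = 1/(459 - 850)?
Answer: 710041/138889456 ≈ 0.0051123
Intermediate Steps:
U = -1/391 (U = 1/(-391) = -1/391 ≈ -0.0025575)
Y = 355216 (Y = 596² = 355216)
s(r) = -2*r
z = 1/355216 ≈ 2.8152e-6
s(U) - z = -2*(-1/391) - 1*1/355216 = 2/391 - 1/355216 = 710041/138889456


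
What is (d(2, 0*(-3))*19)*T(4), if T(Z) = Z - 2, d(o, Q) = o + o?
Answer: 152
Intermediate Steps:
d(o, Q) = 2*o
T(Z) = -2 + Z
(d(2, 0*(-3))*19)*T(4) = ((2*2)*19)*(-2 + 4) = (4*19)*2 = 76*2 = 152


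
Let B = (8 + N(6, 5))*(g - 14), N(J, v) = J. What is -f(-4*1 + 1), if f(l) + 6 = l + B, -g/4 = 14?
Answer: 989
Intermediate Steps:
g = -56 (g = -4*14 = -56)
B = -980 (B = (8 + 6)*(-56 - 14) = 14*(-70) = -980)
f(l) = -986 + l (f(l) = -6 + (l - 980) = -6 + (-980 + l) = -986 + l)
-f(-4*1 + 1) = -(-986 + (-4*1 + 1)) = -(-986 + (-4 + 1)) = -(-986 - 3) = -1*(-989) = 989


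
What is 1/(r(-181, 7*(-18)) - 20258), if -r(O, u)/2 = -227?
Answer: -1/19804 ≈ -5.0495e-5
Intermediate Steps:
r(O, u) = 454 (r(O, u) = -2*(-227) = 454)
1/(r(-181, 7*(-18)) - 20258) = 1/(454 - 20258) = 1/(-19804) = -1/19804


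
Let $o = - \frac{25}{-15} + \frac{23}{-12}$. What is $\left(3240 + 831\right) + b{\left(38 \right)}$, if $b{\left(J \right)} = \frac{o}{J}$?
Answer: $\frac{618791}{152} \approx 4071.0$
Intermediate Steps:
$o = - \frac{1}{4}$ ($o = \left(-25\right) \left(- \frac{1}{15}\right) + 23 \left(- \frac{1}{12}\right) = \frac{5}{3} - \frac{23}{12} = - \frac{1}{4} \approx -0.25$)
$b{\left(J \right)} = - \frac{1}{4 J}$
$\left(3240 + 831\right) + b{\left(38 \right)} = \left(3240 + 831\right) - \frac{1}{4 \cdot 38} = 4071 - \frac{1}{152} = \frac{618791}{152}$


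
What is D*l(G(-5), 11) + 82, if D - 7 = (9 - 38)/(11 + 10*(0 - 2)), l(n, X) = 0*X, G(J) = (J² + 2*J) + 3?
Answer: 82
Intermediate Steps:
G(J) = 3 + J² + 2*J
l(n, X) = 0
D = 92/9 (D = 7 + (9 - 38)/(11 + 10*(0 - 2)) = 7 - 29/(11 + 10*(-2)) = 7 - 29/(11 - 20) = 7 - 29/(-9) = 7 - 29*(-⅑) = 7 + 29/9 = 92/9 ≈ 10.222)
D*l(G(-5), 11) + 82 = (92/9)*0 + 82 = 0 + 82 = 82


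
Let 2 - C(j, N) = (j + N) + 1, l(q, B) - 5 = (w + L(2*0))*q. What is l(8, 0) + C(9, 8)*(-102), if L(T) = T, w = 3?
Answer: 1661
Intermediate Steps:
l(q, B) = 5 + 3*q (l(q, B) = 5 + (3 + 2*0)*q = 5 + (3 + 0)*q = 5 + 3*q)
C(j, N) = 1 - N - j (C(j, N) = 2 - ((j + N) + 1) = 2 - ((N + j) + 1) = 2 - (1 + N + j) = 2 + (-1 - N - j) = 1 - N - j)
l(8, 0) + C(9, 8)*(-102) = (5 + 3*8) + (1 - 1*8 - 1*9)*(-102) = (5 + 24) + (1 - 8 - 9)*(-102) = 29 - 16*(-102) = 29 + 1632 = 1661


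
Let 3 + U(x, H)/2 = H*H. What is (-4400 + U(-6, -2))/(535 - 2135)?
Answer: 2199/800 ≈ 2.7487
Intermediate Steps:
U(x, H) = -6 + 2*H² (U(x, H) = -6 + 2*(H*H) = -6 + 2*H²)
(-4400 + U(-6, -2))/(535 - 2135) = (-4400 + (-6 + 2*(-2)²))/(535 - 2135) = (-4400 + (-6 + 2*4))/(-1600) = (-4400 + (-6 + 8))*(-1/1600) = (-4400 + 2)*(-1/1600) = -4398*(-1/1600) = 2199/800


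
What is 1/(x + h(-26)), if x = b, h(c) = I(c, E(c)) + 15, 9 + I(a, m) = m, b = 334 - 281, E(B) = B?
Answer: 1/33 ≈ 0.030303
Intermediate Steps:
b = 53
I(a, m) = -9 + m
h(c) = 6 + c (h(c) = (-9 + c) + 15 = 6 + c)
x = 53
1/(x + h(-26)) = 1/(53 + (6 - 26)) = 1/(53 - 20) = 1/33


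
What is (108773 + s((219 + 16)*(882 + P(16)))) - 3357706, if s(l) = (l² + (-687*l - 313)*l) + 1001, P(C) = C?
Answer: -30550160677722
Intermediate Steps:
s(l) = 1001 + l² + l*(-313 - 687*l) (s(l) = (l² + (-313 - 687*l)*l) + 1001 = (l² + l*(-313 - 687*l)) + 1001 = 1001 + l² + l*(-313 - 687*l))
(108773 + s((219 + 16)*(882 + P(16)))) - 3357706 = (108773 + (1001 - 686*(219 + 16)²*(882 + 16)² - 313*(219 + 16)*(882 + 16))) - 3357706 = (108773 + (1001 - 686*(235*898)² - 73555*898)) - 3357706 = (108773 + (1001 - 686*211030² - 313*211030)) - 3357706 = (108773 + (1001 - 686*44533660900 - 66052390)) - 3357706 = (108773 + (1001 - 30550091377400 - 66052390)) - 3357706 = (108773 - 30550157428789) - 3357706 = -30550157320016 - 3357706 = -30550160677722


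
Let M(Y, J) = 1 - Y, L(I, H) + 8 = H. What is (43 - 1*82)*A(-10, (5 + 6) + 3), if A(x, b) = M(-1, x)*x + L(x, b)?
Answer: 546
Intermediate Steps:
L(I, H) = -8 + H
A(x, b) = -8 + b + 2*x (A(x, b) = (1 - 1*(-1))*x + (-8 + b) = (1 + 1)*x + (-8 + b) = 2*x + (-8 + b) = -8 + b + 2*x)
(43 - 1*82)*A(-10, (5 + 6) + 3) = (43 - 1*82)*(-8 + ((5 + 6) + 3) + 2*(-10)) = (43 - 82)*(-8 + (11 + 3) - 20) = -39*(-8 + 14 - 20) = -39*(-14) = 546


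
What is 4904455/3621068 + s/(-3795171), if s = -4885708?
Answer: 36304726282949/13742572262628 ≈ 2.6418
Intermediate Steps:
4904455/3621068 + s/(-3795171) = 4904455/3621068 - 4885708/(-3795171) = 4904455*(1/3621068) - 4885708*(-1/3795171) = 4904455/3621068 + 4885708/3795171 = 36304726282949/13742572262628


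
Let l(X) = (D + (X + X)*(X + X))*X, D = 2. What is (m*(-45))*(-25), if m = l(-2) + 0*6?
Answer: -40500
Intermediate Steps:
l(X) = X*(2 + 4*X²) (l(X) = (2 + (X + X)*(X + X))*X = (2 + (2*X)*(2*X))*X = (2 + 4*X²)*X = X*(2 + 4*X²))
m = -36 (m = (2*(-2) + 4*(-2)³) + 0*6 = (-4 + 4*(-8)) + 0 = (-4 - 32) + 0 = -36 + 0 = -36)
(m*(-45))*(-25) = -36*(-45)*(-25) = 1620*(-25) = -40500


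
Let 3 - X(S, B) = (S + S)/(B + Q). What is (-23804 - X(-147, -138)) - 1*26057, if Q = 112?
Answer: -648085/13 ≈ -49853.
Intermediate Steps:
X(S, B) = 3 - 2*S/(112 + B) (X(S, B) = 3 - (S + S)/(B + 112) = 3 - 2*S/(112 + B))
(-23804 - X(-147, -138)) - 1*26057 = (-23804 - (336 - 2*(-147) + 3*(-138))/(112 - 138)) - 1*26057 = (-23804 - (336 + 294 - 414)/(-26)) - 26057 = (-23804 - (-1)*216/26) - 26057 = (-23804 - 1*(-108/13)) - 26057 = (-23804 + 108/13) - 26057 = -309344/13 - 26057 = -648085/13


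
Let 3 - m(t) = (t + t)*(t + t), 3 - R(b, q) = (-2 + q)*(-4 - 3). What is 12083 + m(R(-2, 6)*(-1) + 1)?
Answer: 8486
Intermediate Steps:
R(b, q) = -11 + 7*q (R(b, q) = 3 - (-2 + q)*(-4 - 3) = 3 - (-2 + q)*(-7) = 3 - (14 - 7*q) = 3 + (-14 + 7*q) = -11 + 7*q)
m(t) = 3 - 4*t² (m(t) = 3 - (t + t)*(t + t) = 3 - 2*t*2*t = 3 - 4*t²)
12083 + m(R(-2, 6)*(-1) + 1) = 12083 + (3 - 4*((-11 + 7*6)*(-1) + 1)²) = 12083 + (3 - 4*((-11 + 42)*(-1) + 1)²) = 12083 + (3 - 4*(31*(-1) + 1)²) = 12083 + (3 - 4*(-31 + 1)²) = 12083 + (3 - 4*(-30)²) = 12083 + (3 - 4*900) = 12083 + (3 - 3600) = 12083 - 3597 = 8486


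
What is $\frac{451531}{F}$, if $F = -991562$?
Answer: $- \frac{451531}{991562} \approx -0.45537$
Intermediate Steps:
$\frac{451531}{F} = \frac{451531}{-991562} = 451531 \left(- \frac{1}{991562}\right) = - \frac{451531}{991562}$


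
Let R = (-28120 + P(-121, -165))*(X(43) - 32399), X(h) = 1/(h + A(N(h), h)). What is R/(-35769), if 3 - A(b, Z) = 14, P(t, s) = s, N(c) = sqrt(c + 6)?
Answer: -9774984865/381536 ≈ -25620.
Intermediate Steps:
N(c) = sqrt(6 + c)
A(b, Z) = -11 (A(b, Z) = 3 - 1*14 = 3 - 14 = -11)
X(h) = 1/(-11 + h) (X(h) = 1/(h - 11) = 1/(-11 + h))
R = 29324954595/32 (R = (-28120 - 165)*(1/(-11 + 43) - 32399) = -28285*(1/32 - 32399) = -28285*(-1036767/32) = 29324954595/32 ≈ 9.1641e+8)
R/(-35769) = (29324954595/32)/(-35769) = (29324954595/32)*(-1/35769) = -9774984865/381536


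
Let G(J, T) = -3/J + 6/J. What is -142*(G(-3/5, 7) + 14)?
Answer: -1278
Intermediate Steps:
G(J, T) = 3/J
-142*(G(-3/5, 7) + 14) = -142*(3/((-3/5)) + 14) = -142*(3/((-3*⅕)) + 14) = -142*(3/(-⅗) + 14) = -142*(3*(-5/3) + 14) = -142*(-5 + 14) = -142*9 = -1278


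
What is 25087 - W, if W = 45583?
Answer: -20496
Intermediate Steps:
25087 - W = 25087 - 1*45583 = 25087 - 45583 = -20496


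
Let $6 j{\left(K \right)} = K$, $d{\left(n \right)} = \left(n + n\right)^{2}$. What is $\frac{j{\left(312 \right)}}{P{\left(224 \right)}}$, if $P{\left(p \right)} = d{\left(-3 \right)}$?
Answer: $\frac{13}{9} \approx 1.4444$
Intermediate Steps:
$d{\left(n \right)} = 4 n^{2}$ ($d{\left(n \right)} = \left(2 n\right)^{2} = 4 n^{2}$)
$j{\left(K \right)} = \frac{K}{6}$
$P{\left(p \right)} = 36$ ($P{\left(p \right)} = 4 \left(-3\right)^{2} = 4 \cdot 9 = 36$)
$\frac{j{\left(312 \right)}}{P{\left(224 \right)}} = \frac{\frac{1}{6} \cdot 312}{36} = 52 \cdot \frac{1}{36} = \frac{13}{9}$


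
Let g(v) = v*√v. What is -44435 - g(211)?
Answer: -44435 - 211*√211 ≈ -47500.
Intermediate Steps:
g(v) = v^(3/2)
-44435 - g(211) = -44435 - 211^(3/2) = -44435 - 211*√211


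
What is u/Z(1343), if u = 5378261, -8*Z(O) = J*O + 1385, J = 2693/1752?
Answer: -10768815168/863317 ≈ -12474.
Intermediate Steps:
J = 2693/1752 (J = 2693*(1/1752) = 2693/1752 ≈ 1.5371)
Z(O) = -1385/8 - 2693*O/14016 (Z(O) = -(2693*O/1752 + 1385)/8 = -(1385 + 2693*O/1752)/8 = -1385/8 - 2693*O/14016)
u/Z(1343) = 5378261/(-1385/8 - 2693/14016*1343) = 5378261/(-1385/8 - 3616699/14016) = 5378261/(-6043219/14016) = 5378261*(-14016/6043219) = -10768815168/863317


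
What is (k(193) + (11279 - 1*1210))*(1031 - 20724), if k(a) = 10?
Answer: -198485747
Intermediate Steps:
(k(193) + (11279 - 1*1210))*(1031 - 20724) = (10 + (11279 - 1*1210))*(1031 - 20724) = (10 + (11279 - 1210))*(-19693) = (10 + 10069)*(-19693) = 10079*(-19693) = -198485747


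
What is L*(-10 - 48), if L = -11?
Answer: 638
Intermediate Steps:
L*(-10 - 48) = -11*(-10 - 48) = -11*(-58) = 638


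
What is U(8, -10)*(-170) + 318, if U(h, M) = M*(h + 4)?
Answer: 20718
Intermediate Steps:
U(h, M) = M*(4 + h)
U(8, -10)*(-170) + 318 = -10*(4 + 8)*(-170) + 318 = -10*12*(-170) + 318 = -120*(-170) + 318 = 20400 + 318 = 20718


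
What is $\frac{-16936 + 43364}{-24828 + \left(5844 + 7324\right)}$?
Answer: $- \frac{6607}{2915} \approx -2.2666$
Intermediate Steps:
$\frac{-16936 + 43364}{-24828 + \left(5844 + 7324\right)} = \frac{26428}{-24828 + 13168} = \frac{26428}{-11660} = 26428 \left(- \frac{1}{11660}\right) = - \frac{6607}{2915}$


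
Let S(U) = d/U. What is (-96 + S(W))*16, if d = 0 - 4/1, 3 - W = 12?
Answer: -13760/9 ≈ -1528.9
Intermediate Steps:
W = -9 (W = 3 - 1*12 = 3 - 12 = -9)
d = -4 (d = 0 - 4 = -4)
S(U) = -4/U
(-96 + S(W))*16 = (-96 - 4/(-9))*16 = (-96 - 4*(-1/9))*16 = (-96 + 4/9)*16 = -860/9*16 = -13760/9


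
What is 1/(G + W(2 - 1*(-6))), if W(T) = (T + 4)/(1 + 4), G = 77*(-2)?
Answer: -5/758 ≈ -0.0065963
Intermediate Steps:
G = -154
W(T) = ⅘ + T/5 (W(T) = (4 + T)/5 = (4 + T)*(⅕) = ⅘ + T/5)
1/(G + W(2 - 1*(-6))) = 1/(-154 + (⅘ + (2 - 1*(-6))/5)) = 1/(-154 + (⅘ + (2 + 6)/5)) = 1/(-154 + (⅘ + (⅕)*8)) = 1/(-154 + (⅘ + 8/5)) = 1/(-154 + 12/5) = 1/(-758/5) = -5/758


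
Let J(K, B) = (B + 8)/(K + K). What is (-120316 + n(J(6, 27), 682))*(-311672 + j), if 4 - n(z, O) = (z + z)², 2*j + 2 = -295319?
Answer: 3980076609905/72 ≈ 5.5279e+10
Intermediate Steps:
J(K, B) = (8 + B)/(2*K) (J(K, B) = (8 + B)/((2*K)) = (8 + B)*(1/(2*K)) = (8 + B)/(2*K))
j = -295321/2 (j = -1 + (½)*(-295319) = -1 - 295319/2 = -295321/2 ≈ -1.4766e+5)
n(z, O) = 4 - 4*z² (n(z, O) = 4 - (z + z)² = 4 - (2*z)² = 4 - 4*z²)
(-120316 + n(J(6, 27), 682))*(-311672 + j) = (-120316 + (4 - 4*(8 + 27)²/144))*(-311672 - 295321/2) = (-120316 + (4 - 4*((½)*(⅙)*35)²))*(-918665/2) = (-120316 + (4 - 4*(35/12)²))*(-918665/2) = (-120316 + (4 - 4*1225/144))*(-918665/2) = (-120316 + (4 - 1225/36))*(-918665/2) = (-120316 - 1081/36)*(-918665/2) = -4332457/36*(-918665/2) = 3980076609905/72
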